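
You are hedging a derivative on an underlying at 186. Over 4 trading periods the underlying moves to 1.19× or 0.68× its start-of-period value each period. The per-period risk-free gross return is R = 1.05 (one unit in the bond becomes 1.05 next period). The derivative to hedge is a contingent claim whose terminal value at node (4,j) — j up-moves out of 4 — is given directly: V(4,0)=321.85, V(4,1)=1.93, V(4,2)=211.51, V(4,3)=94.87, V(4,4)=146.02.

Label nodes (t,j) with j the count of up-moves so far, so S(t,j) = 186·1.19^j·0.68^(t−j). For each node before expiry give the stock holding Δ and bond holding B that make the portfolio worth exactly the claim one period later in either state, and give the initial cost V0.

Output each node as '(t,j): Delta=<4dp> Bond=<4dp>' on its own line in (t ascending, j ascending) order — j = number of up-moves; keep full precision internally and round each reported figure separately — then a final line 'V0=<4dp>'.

No-arbitrage ⇒ martingale measure with p* = (R−d)/(u−d) = 0.7255.
Terminal payoffs: V(4,0)=321.8500, V(4,1)=1.9300, V(4,2)=211.5100, V(4,3)=94.8700, V(4,4)=146.0200
Node (3,0) S=58.4844: V=(p*·1.9300+(1−p*)·321.8500)/1.05=85.4773; Δ=(1.9300−321.8500)/(69.5964−39.7694)=-10.7258; B=V−Δ·S=712.7714
Node (3,1) S=102.3476: V=(p*·211.5100+(1−p*)·1.9300)/1.05=146.6459; Δ=(211.5100−1.9300)/(121.7937−69.5964)=4.0152; B=V−Δ·S=-264.2952
Node (3,2) S=179.1083: V=(p*·94.8700+(1−p*)·211.5100)/1.05=120.8465; Δ=(94.8700−211.5100)/(213.1389−121.7937)=-1.2769; B=V−Δ·S=349.5524
Node (3,3) S=313.4396: V=(p*·146.0200+(1−p*)·94.8700)/1.05=125.6941; Δ=(146.0200−94.8700)/(372.9931−213.1389)=0.3200; B=V−Δ·S=25.4000
Node (2,0) S=86.0064: V=(p*·146.6459+(1−p*)·85.4773)/1.05=123.6710; Δ=(146.6459−85.4773)/(102.3476−58.4844)=1.3945; B=V−Δ·S=3.7325
Node (2,1) S=150.5112: V=(p*·120.8465+(1−p*)·146.6459)/1.05=121.8369; Δ=(120.8465−146.6459)/(179.1083−102.3476)=-0.3361; B=V−Δ·S=172.4240
Node (2,2) S=263.3946: V=(p*·125.6941+(1−p*)·120.8465)/1.05=118.4413; Δ=(125.6941−120.8465)/(313.4396−179.1083)=0.0361; B=V−Δ·S=108.9362
Node (1,0) S=126.4800: V=(p*·121.8369+(1−p*)·123.6710)/1.05=116.5146; Δ=(121.8369−123.6710)/(150.5112−86.0064)=-0.0284; B=V−Δ·S=120.1110
Node (1,1) S=221.3400: V=(p*·118.4413+(1−p*)·121.8369)/1.05=113.6890; Δ=(118.4413−121.8369)/(263.3946−150.5112)=-0.0301; B=V−Δ·S=120.3469
Node (0,0) S=186.0000: V=(p*·113.6890+(1−p*)·116.5146)/1.05=109.0140; Δ=(113.6890−116.5146)/(221.3400−126.4800)=-0.0298; B=V−Δ·S=114.5544
Root portfolio cost Δ·186+B reproduces V0=109.0140.

(0,0): Delta=-0.0298 Bond=114.5544
(1,0): Delta=-0.0284 Bond=120.1110
(1,1): Delta=-0.0301 Bond=120.3469
(2,0): Delta=1.3945 Bond=3.7325
(2,1): Delta=-0.3361 Bond=172.4240
(2,2): Delta=0.0361 Bond=108.9362
(3,0): Delta=-10.7258 Bond=712.7714
(3,1): Delta=4.0152 Bond=-264.2952
(3,2): Delta=-1.2769 Bond=349.5524
(3,3): Delta=0.3200 Bond=25.4000
V0=109.0140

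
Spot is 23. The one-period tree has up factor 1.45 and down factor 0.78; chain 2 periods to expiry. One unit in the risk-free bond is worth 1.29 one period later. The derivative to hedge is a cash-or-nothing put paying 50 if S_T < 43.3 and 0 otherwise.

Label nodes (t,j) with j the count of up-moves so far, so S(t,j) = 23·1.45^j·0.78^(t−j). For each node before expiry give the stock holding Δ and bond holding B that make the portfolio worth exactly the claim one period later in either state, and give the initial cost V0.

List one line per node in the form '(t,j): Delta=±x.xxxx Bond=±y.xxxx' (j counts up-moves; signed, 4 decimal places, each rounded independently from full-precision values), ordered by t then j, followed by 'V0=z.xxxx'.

(0,0): Delta=-1.9146 Bond=56.6723
(1,0): Delta=0.0000 Bond=38.7597
(1,1): Delta=-2.2377 Bond=83.8829
V0=12.6370

Risk-neutral probability p* = (R−d)/(u−d) = (1.29−0.78)/(1.45−0.78) = 0.7612.
Payoff layer (t=2): V(2,0)=50.0000, V(2,1)=50.0000, V(2,2)=0.0000
(1,0): S=17.9400. Δ = (V_up−V_dn)/(S_up−S_dn) = (50.0000−50.0000)/(26.0130−13.9932) = 0.0000. V = [p*·50.0000 + (1−p*)·50.0000]/1.29 = 38.7597. B = V − Δ·S = 38.7597.
(1,1): S=33.3500. Δ = (V_up−V_dn)/(S_up−S_dn) = (0.0000−50.0000)/(48.3575−26.0130) = -2.2377. V = [p*·0.0000 + (1−p*)·50.0000]/1.29 = 9.2560. B = V − Δ·S = 83.8829.
(0,0): S=23.0000. Δ = (V_up−V_dn)/(S_up−S_dn) = (9.2560−38.7597)/(33.3500−17.9400) = -1.9146. V = [p*·9.2560 + (1−p*)·38.7597]/1.29 = 12.6370. B = V − Δ·S = 56.6723.
Each (Δ,B) replicates both successor values, so the strategy is self-financing and V0 is arbitrage-free.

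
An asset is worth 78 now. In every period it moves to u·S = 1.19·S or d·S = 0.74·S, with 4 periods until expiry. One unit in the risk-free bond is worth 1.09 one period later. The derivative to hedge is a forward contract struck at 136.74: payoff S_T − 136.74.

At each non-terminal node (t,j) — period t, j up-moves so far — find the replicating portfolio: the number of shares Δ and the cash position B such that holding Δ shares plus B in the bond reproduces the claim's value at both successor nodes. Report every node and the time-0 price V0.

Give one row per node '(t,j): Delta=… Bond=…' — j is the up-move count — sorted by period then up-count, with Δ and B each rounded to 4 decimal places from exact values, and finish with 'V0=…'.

(0,0): Delta=1.0000 Bond=-96.8701
(1,0): Delta=1.0000 Bond=-105.5884
(1,1): Delta=1.0000 Bond=-105.5884
(2,0): Delta=1.0000 Bond=-115.0913
(2,1): Delta=1.0000 Bond=-115.0913
(2,2): Delta=1.0000 Bond=-115.0913
(3,0): Delta=1.0000 Bond=-125.4495
(3,1): Delta=1.0000 Bond=-125.4495
(3,2): Delta=1.0000 Bond=-125.4495
(3,3): Delta=1.0000 Bond=-125.4495
V0=-18.8701

The replicating-portfolio and risk-neutral prices coincide; use p* = (1.09−0.74)/(1.19−0.74) = 0.7778 for the latter.
Terminal values V(4,·): V(4,0)=-113.3505, V(4,1)=-99.1271, V(4,2)=-76.2544, V(4,3)=-39.4726, V(4,4)=19.6765
  t=3,j=0: stock 31.6075 → up 37.6129 (V=-99.1271), down 23.3895 (V=-113.3505). Price -93.8421; hedge Δ=1.0000, bond B=-125.4495.
  t=3,j=1: stock 50.8282 → up 60.4856 (V=-76.2544), down 37.6129 (V=-99.1271). Price -74.6213; hedge Δ=1.0000, bond B=-125.4495.
  t=3,j=2: stock 81.7373 → up 97.2674 (V=-39.4726), down 60.4856 (V=-76.2544). Price -43.7122; hedge Δ=1.0000, bond B=-125.4495.
  t=3,j=3: stock 131.4424 → up 156.4165 (V=19.6765), down 97.2674 (V=-39.4726). Price 5.9929; hedge Δ=1.0000, bond B=-125.4495.
  t=2,j=0: stock 42.7128 → up 50.8282 (V=-74.6213), down 31.6075 (V=-93.8421). Price -72.3785; hedge Δ=1.0000, bond B=-115.0913.
  t=2,j=1: stock 68.6868 → up 81.7373 (V=-43.7122), down 50.8282 (V=-74.6213). Price -46.4045; hedge Δ=1.0000, bond B=-115.0913.
  t=2,j=2: stock 110.4558 → up 131.4424 (V=5.9929), down 81.7373 (V=-43.7122). Price -4.6355; hedge Δ=1.0000, bond B=-115.0913.
  t=1,j=0: stock 57.7200 → up 68.6868 (V=-46.4045), down 42.7128 (V=-72.3785). Price -47.8684; hedge Δ=1.0000, bond B=-105.5884.
  t=1,j=1: stock 92.8200 → up 110.4558 (V=-4.6355), down 68.6868 (V=-46.4045). Price -12.7684; hedge Δ=1.0000, bond B=-105.5884.
  t=0,j=0: stock 78.0000 → up 92.8200 (V=-12.7684), down 57.7200 (V=-47.8684). Price -18.8701; hedge Δ=1.0000, bond B=-96.8701.
Check: Δ(0,0)·S0 + B(0,0) = -18.8701 = V0.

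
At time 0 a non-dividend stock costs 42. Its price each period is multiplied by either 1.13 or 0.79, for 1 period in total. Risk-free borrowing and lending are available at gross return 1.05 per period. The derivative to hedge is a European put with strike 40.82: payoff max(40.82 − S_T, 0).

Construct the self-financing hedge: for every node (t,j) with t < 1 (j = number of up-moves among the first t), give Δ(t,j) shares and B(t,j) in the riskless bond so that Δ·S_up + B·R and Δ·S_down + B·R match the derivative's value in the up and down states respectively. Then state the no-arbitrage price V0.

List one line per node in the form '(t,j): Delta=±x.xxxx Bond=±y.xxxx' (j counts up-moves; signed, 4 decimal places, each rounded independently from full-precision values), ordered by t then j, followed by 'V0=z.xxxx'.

(0,0): Delta=-0.5350 Bond=24.1826
V0=1.7120

No-arbitrage ⇒ martingale measure with p* = (R−d)/(u−d) = 0.7647.
At expiry t=1: V(1,0)=7.6400, V(1,1)=0.0000
Node (0,0) S=42.0000: V=(p*·0.0000+(1−p*)·7.6400)/1.05=1.7120; Δ=(0.0000−7.6400)/(47.4600−33.1800)=-0.5350; B=V−Δ·S=24.1826
Self-financing check: at every node Δ·S+B equals the discounted successor values.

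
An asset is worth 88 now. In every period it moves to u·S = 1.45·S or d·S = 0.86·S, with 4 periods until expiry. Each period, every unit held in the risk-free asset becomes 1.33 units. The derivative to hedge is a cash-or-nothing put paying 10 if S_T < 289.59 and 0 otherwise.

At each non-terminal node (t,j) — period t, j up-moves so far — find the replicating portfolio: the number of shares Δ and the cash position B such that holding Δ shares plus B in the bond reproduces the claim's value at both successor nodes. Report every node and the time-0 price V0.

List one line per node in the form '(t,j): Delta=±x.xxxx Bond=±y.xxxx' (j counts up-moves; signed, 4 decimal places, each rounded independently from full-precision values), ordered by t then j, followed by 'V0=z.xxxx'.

(0,0): Delta=-0.0414 Bond=5.5508
(1,0): Delta=0.0000 Bond=4.2505
(1,1): Delta=-0.0477 Bond=8.1823
(2,0): Delta=0.0000 Bond=5.6532
(2,1): Delta=0.0000 Bond=5.6532
(2,2): Delta=-0.0549 Bond=12.2175
(3,0): Delta=0.0000 Bond=7.5188
(3,1): Delta=0.0000 Bond=7.5188
(3,2): Delta=0.0000 Bond=7.5188
(3,3): Delta=-0.0632 Bond=18.4784
V0=1.9089

Under the risk-neutral measure, an up-move has probability p* = (R−d)/(u−d) = 0.7966 and values discount at R = 1.33.
Terminal values V(4,·): V(4,0)=10.0000, V(4,1)=10.0000, V(4,2)=10.0000, V(4,3)=10.0000, V(4,4)=0.0000
Node (3,0) S=55.9729: V=(p*·10.0000+(1−p*)·10.0000)/1.33=7.5188; Δ=(10.0000−10.0000)/(81.1607−48.1367)=0.0000; B=V−Δ·S=7.5188
Node (3,1) S=94.3730: V=(p*·10.0000+(1−p*)·10.0000)/1.33=7.5188; Δ=(10.0000−10.0000)/(136.8408−81.1607)=0.0000; B=V−Δ·S=7.5188
Node (3,2) S=159.1172: V=(p*·10.0000+(1−p*)·10.0000)/1.33=7.5188; Δ=(10.0000−10.0000)/(230.7199−136.8408)=0.0000; B=V−Δ·S=7.5188
Node (3,3) S=268.2790: V=(p*·0.0000+(1−p*)·10.0000)/1.33=1.5292; Δ=(0.0000−10.0000)/(389.0045−230.7199)=-0.0632; B=V−Δ·S=18.4784
Node (2,0) S=65.0848: V=(p*·7.5188+(1−p*)·7.5188)/1.33=5.6532; Δ=(7.5188−7.5188)/(94.3730−55.9729)=0.0000; B=V−Δ·S=5.6532
Node (2,1) S=109.7360: V=(p*·7.5188+(1−p*)·7.5188)/1.33=5.6532; Δ=(7.5188−7.5188)/(159.1172−94.3730)=0.0000; B=V−Δ·S=5.6532
Node (2,2) S=185.0200: V=(p*·1.5292+(1−p*)·7.5188)/1.33=2.0658; Δ=(1.5292−7.5188)/(268.2790−159.1172)=-0.0549; B=V−Δ·S=12.2175
Node (1,0) S=75.6800: V=(p*·5.6532+(1−p*)·5.6532)/1.33=4.2505; Δ=(5.6532−5.6532)/(109.7360−65.0848)=0.0000; B=V−Δ·S=4.2505
Node (1,1) S=127.6000: V=(p*·2.0658+(1−p*)·5.6532)/1.33=2.1018; Δ=(2.0658−5.6532)/(185.0200−109.7360)=-0.0477; B=V−Δ·S=8.1823
Node (0,0) S=88.0000: V=(p*·2.1018+(1−p*)·4.2505)/1.33=1.9089; Δ=(2.1018−4.2505)/(127.6000−75.6800)=-0.0414; B=V−Δ·S=5.5508
Check: Δ(0,0)·S0 + B(0,0) = 1.9089 = V0.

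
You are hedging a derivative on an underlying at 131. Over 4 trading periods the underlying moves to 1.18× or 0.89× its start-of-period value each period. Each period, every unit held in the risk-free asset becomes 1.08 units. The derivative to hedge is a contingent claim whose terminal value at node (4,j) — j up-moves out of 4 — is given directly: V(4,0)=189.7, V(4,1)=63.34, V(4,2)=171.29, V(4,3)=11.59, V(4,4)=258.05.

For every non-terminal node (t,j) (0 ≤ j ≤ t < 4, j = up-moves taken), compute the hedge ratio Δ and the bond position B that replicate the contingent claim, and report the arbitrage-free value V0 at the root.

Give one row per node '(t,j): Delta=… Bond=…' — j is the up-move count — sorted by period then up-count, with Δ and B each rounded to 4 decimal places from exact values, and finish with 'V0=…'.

The replicating-portfolio and risk-neutral prices coincide; use p* = (1.08−0.89)/(1.18−0.89) = 0.6552 for the latter.
At expiry t=4: V(4,0)=189.7000, V(4,1)=63.3400, V(4,2)=171.2900, V(4,3)=11.5900, V(4,4)=258.0500
  t=3,j=0: stock 92.3509 → up 108.9741 (V=63.3400), down 82.1923 (V=189.7000). Price 98.9930; hedge Δ=-4.7181, bond B=534.7171.
  t=3,j=1: stock 122.4428 → up 144.4825 (V=171.2900), down 108.9741 (V=63.3400). Price 124.1351; hedge Δ=3.0401, bond B=-248.1063.
  t=3,j=2: stock 162.3399 → up 191.5611 (V=11.5900), down 144.4825 (V=171.2900). Price 61.7213; hedge Δ=-3.3922, bond B=612.4109.
  t=3,j=3: stock 215.2372 → up 253.9799 (V=258.0500), down 191.5611 (V=11.5900). Price 160.2443; hedge Δ=3.9485, bond B=-689.6178.
  t=2,j=0: stock 103.7651 → up 122.4428 (V=124.1351), down 92.3509 (V=98.9930). Price 106.9124; hedge Δ=0.8355, bond B=20.2155.
  t=2,j=1: stock 137.5762 → up 162.3399 (V=61.7213), down 122.4428 (V=124.1351). Price 77.0771; hedge Δ=-1.5644, bond B=292.2971.
  t=2,j=2: stock 182.4044 → up 215.2372 (V=160.2443), down 162.3399 (V=61.7213). Price 116.9174; hedge Δ=1.8625, bond B=-222.8170.
  t=1,j=0: stock 116.5900 → up 137.5762 (V=77.0771), down 103.7651 (V=106.9124). Price 80.8936; hedge Δ=-0.8824, bond B=183.7739.
  t=1,j=1: stock 154.5800 → up 182.4044 (V=116.9174), down 137.5762 (V=77.0771). Price 95.5365; hedge Δ=0.8887, bond B=-41.8440.
  t=0,j=0: stock 131.0000 → up 154.5800 (V=95.5365), down 116.5900 (V=80.8936). Price 83.7845; hedge Δ=0.3854, bond B=33.2920.
Check: Δ(0,0)·S0 + B(0,0) = 83.7845 = V0.

(0,0): Delta=0.3854 Bond=33.2920
(1,0): Delta=-0.8824 Bond=183.7739
(1,1): Delta=0.8887 Bond=-41.8440
(2,0): Delta=0.8355 Bond=20.2155
(2,1): Delta=-1.5644 Bond=292.2971
(2,2): Delta=1.8625 Bond=-222.8170
(3,0): Delta=-4.7181 Bond=534.7171
(3,1): Delta=3.0401 Bond=-248.1063
(3,2): Delta=-3.3922 Bond=612.4109
(3,3): Delta=3.9485 Bond=-689.6178
V0=83.7845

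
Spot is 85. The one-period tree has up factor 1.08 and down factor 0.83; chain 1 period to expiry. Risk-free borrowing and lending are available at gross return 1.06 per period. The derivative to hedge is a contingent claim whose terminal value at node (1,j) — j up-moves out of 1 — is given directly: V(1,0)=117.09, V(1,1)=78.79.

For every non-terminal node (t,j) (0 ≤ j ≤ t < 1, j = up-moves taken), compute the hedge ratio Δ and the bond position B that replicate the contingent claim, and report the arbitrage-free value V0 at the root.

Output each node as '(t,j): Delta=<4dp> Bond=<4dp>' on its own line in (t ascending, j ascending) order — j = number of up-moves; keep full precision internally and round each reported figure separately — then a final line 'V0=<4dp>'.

(0,0): Delta=-1.8024 Bond=230.4208
V0=77.2208

No-arbitrage ⇒ martingale measure with p* = (R−d)/(u−d) = 0.9200.
Payoff layer (t=1): V(1,0)=117.0900, V(1,1)=78.7900
(0,0): S=85.0000. Δ = (V_up−V_dn)/(S_up−S_dn) = (78.7900−117.0900)/(91.8000−70.5500) = -1.8024. V = [p*·78.7900 + (1−p*)·117.0900]/1.06 = 77.2208. B = V − Δ·S = 230.4208.
Root portfolio cost Δ·85+B reproduces V0=77.2208.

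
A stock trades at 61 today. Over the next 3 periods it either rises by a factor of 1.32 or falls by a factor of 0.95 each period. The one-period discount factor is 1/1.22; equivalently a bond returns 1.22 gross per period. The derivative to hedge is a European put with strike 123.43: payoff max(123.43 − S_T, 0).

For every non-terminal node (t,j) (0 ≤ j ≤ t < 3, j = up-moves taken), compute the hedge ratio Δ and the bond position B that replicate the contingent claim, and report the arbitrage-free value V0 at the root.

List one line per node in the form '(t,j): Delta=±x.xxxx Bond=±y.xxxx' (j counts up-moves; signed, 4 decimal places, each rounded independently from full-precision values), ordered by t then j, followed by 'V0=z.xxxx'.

Risk-neutral probability p* = (R−d)/(u−d) = (1.22−0.95)/(1.32−0.95) = 0.7297.
Terminal values V(3,·): V(3,0)=71.1301, V(3,1)=50.7607, V(3,2)=22.4579, V(3,3)=0.0000
  t=2,j=0: stock 55.0525 → up 72.6693 (V=50.7607), down 52.2999 (V=71.1301). Price 46.1196; hedge Δ=-1.0000, bond B=101.1721.
  t=2,j=1: stock 76.4940 → up 100.9721 (V=22.4579), down 72.6693 (V=50.7607). Price 24.6781; hedge Δ=-1.0000, bond B=101.1721.
  t=2,j=2: stock 106.2864 → up 140.2980 (V=0.0000), down 100.9721 (V=22.4579). Price 4.9752; hedge Δ=-0.5711, bond B=65.6723.
  t=1,j=0: stock 57.9500 → up 76.4940 (V=24.6781), down 55.0525 (V=46.1196). Price 24.9780; hedge Δ=-1.0000, bond B=82.9280.
  t=1,j=1: stock 80.5200 → up 106.2864 (V=4.9752), down 76.4940 (V=24.6781). Price 8.4429; hedge Δ=-0.6613, bond B=61.6941.
  t=0,j=0: stock 61.0000 → up 80.5200 (V=8.4429), down 57.9500 (V=24.9780). Price 10.5835; hedge Δ=-0.7326, bond B=55.2729.
The time-0 hedge costs 10.5835, which is the no-arbitrage price.

(0,0): Delta=-0.7326 Bond=55.2729
(1,0): Delta=-1.0000 Bond=82.9280
(1,1): Delta=-0.6613 Bond=61.6941
(2,0): Delta=-1.0000 Bond=101.1721
(2,1): Delta=-1.0000 Bond=101.1721
(2,2): Delta=-0.5711 Bond=65.6723
V0=10.5835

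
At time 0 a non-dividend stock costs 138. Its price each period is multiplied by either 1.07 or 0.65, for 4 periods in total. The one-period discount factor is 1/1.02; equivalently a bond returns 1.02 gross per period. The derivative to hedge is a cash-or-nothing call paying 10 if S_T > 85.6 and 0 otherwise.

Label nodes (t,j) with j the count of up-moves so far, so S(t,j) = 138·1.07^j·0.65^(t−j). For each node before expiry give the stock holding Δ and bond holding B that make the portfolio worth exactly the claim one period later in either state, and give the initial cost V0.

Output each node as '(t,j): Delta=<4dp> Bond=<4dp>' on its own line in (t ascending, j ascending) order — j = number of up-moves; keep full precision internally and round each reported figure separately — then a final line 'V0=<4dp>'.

Under the risk-neutral measure, an up-move has probability p* = (R−d)/(u−d) = 0.8810 and values discount at R = 1.02.
Payoff layer (t=4): V(4,0)=0.0000, V(4,1)=0.0000, V(4,2)=0.0000, V(4,3)=10.0000, V(4,4)=10.0000
  t=3,j=0: stock 37.8983 → up 40.5511 (V=0.0000), down 24.6339 (V=0.0000). Price 0.0000; hedge Δ=0.0000, bond B=0.0000.
  t=3,j=1: stock 62.3864 → up 66.7534 (V=0.0000), down 40.5511 (V=0.0000). Price 0.0000; hedge Δ=0.0000, bond B=0.0000.
  t=3,j=2: stock 102.6975 → up 109.8864 (V=10.0000), down 66.7534 (V=0.0000). Price 8.6368; hedge Δ=0.2318, bond B=-15.1727.
  t=3,j=3: stock 169.0559 → up 180.8898 (V=10.0000), down 109.8864 (V=10.0000). Price 9.8039; hedge Δ=0.0000, bond B=9.8039.
  t=2,j=0: stock 58.3050 → up 62.3864 (V=0.0000), down 37.8983 (V=0.0000). Price 0.0000; hedge Δ=0.0000, bond B=0.0000.
  t=2,j=1: stock 95.9790 → up 102.6975 (V=8.6368), down 62.3864 (V=0.0000). Price 7.4594; hedge Δ=0.2143, bond B=-13.1044.
  t=2,j=2: stock 157.9962 → up 169.0559 (V=9.8039), down 102.6975 (V=8.6368). Price 9.4755; hedge Δ=0.0176, bond B=6.6966.
  t=1,j=0: stock 89.7000 → up 95.9790 (V=7.4594), down 58.3050 (V=0.0000). Price 6.4425; hedge Δ=0.1980, bond B=-11.3180.
  t=1,j=1: stock 147.6600 → up 157.9962 (V=9.4755), down 95.9790 (V=7.4594). Price 9.0544; hedge Δ=0.0325, bond B=4.2542.
  t=0,j=0: stock 138.0000 → up 147.6600 (V=9.0544), down 89.7000 (V=6.4425). Price 8.5720; hedge Δ=0.0451, bond B=2.3533.
Self-financing check: at every node Δ·S+B equals the discounted successor values.

(0,0): Delta=0.0451 Bond=2.3533
(1,0): Delta=0.1980 Bond=-11.3180
(1,1): Delta=0.0325 Bond=4.2542
(2,0): Delta=0.0000 Bond=0.0000
(2,1): Delta=0.2143 Bond=-13.1044
(2,2): Delta=0.0176 Bond=6.6966
(3,0): Delta=0.0000 Bond=0.0000
(3,1): Delta=0.0000 Bond=0.0000
(3,2): Delta=0.2318 Bond=-15.1727
(3,3): Delta=0.0000 Bond=9.8039
V0=8.5720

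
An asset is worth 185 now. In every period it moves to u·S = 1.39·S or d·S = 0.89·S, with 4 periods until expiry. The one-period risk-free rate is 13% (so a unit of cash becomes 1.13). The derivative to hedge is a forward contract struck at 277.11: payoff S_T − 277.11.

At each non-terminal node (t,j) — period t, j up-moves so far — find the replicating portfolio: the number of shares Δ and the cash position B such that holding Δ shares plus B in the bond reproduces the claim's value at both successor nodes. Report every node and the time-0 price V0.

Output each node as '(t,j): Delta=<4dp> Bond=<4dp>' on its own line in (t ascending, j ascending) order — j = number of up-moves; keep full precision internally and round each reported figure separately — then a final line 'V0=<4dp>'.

Under the risk-neutral measure, an up-move has probability p* = (R−d)/(u−d) = 0.4800 and values discount at R = 1.13.
Terminal values V(4,·): V(4,0)=-161.0369, V(4,1)=-95.8272, V(4,2)=6.0170, V(4,3)=165.0772, V(4,4)=413.4969
(3,0): S=130.4193. Δ = (V_up−V_dn)/(S_up−S_dn) = (-95.8272−-161.0369)/(181.2828−116.0731) = 1.0000. V = [p*·-95.8272 + (1−p*)·-161.0369]/1.13 = -114.8108. B = V − Δ·S = -245.2301.
(3,1): S=203.6885. Δ = (V_up−V_dn)/(S_up−S_dn) = (6.0170−-95.8272)/(283.1270−181.2828) = 1.0000. V = [p*·6.0170 + (1−p*)·-95.8272]/1.13 = -41.5416. B = V − Δ·S = -245.2301.
(3,2): S=318.1203. Δ = (V_up−V_dn)/(S_up−S_dn) = (165.0772−6.0170)/(442.1872−283.1270) = 1.0000. V = [p*·165.0772 + (1−p*)·6.0170]/1.13 = 72.8902. B = V − Δ·S = -245.2301.
(3,3): S=496.8395. Δ = (V_up−V_dn)/(S_up−S_dn) = (413.4969−165.0772)/(690.6069−442.1872) = 1.0000. V = [p*·413.4969 + (1−p*)·165.0772]/1.13 = 251.6094. B = V − Δ·S = -245.2301.
(2,0): S=146.5385. Δ = (V_up−V_dn)/(S_up−S_dn) = (-41.5416−-114.8108)/(203.6885−130.4193) = 1.0000. V = [p*·-41.5416 + (1−p*)·-114.8108]/1.13 = -70.4793. B = V − Δ·S = -217.0178.
(2,1): S=228.8635. Δ = (V_up−V_dn)/(S_up−S_dn) = (72.8902−-41.5416)/(318.1203−203.6885) = 1.0000. V = [p*·72.8902 + (1−p*)·-41.5416]/1.13 = 11.8457. B = V − Δ·S = -217.0178.
(2,2): S=357.4385. Δ = (V_up−V_dn)/(S_up−S_dn) = (251.6094−72.8902)/(496.8395−318.1203) = 1.0000. V = [p*·251.6094 + (1−p*)·72.8902]/1.13 = 140.4207. B = V − Δ·S = -217.0178.
(1,0): S=164.6500. Δ = (V_up−V_dn)/(S_up−S_dn) = (11.8457−-70.4793)/(228.8635−146.5385) = 1.0000. V = [p*·11.8457 + (1−p*)·-70.4793]/1.13 = -27.4011. B = V − Δ·S = -192.0511.
(1,1): S=257.1500. Δ = (V_up−V_dn)/(S_up−S_dn) = (140.4207−11.8457)/(357.4385−228.8635) = 1.0000. V = [p*·140.4207 + (1−p*)·11.8457]/1.13 = 65.0989. B = V − Δ·S = -192.0511.
(0,0): S=185.0000. Δ = (V_up−V_dn)/(S_up−S_dn) = (65.0989−-27.4011)/(257.1500−164.6500) = 1.0000. V = [p*·65.0989 + (1−p*)·-27.4011]/1.13 = 15.0432. B = V − Δ·S = -169.9568.
The time-0 hedge costs 15.0432, which is the no-arbitrage price.

(0,0): Delta=1.0000 Bond=-169.9568
(1,0): Delta=1.0000 Bond=-192.0511
(1,1): Delta=1.0000 Bond=-192.0511
(2,0): Delta=1.0000 Bond=-217.0178
(2,1): Delta=1.0000 Bond=-217.0178
(2,2): Delta=1.0000 Bond=-217.0178
(3,0): Delta=1.0000 Bond=-245.2301
(3,1): Delta=1.0000 Bond=-245.2301
(3,2): Delta=1.0000 Bond=-245.2301
(3,3): Delta=1.0000 Bond=-245.2301
V0=15.0432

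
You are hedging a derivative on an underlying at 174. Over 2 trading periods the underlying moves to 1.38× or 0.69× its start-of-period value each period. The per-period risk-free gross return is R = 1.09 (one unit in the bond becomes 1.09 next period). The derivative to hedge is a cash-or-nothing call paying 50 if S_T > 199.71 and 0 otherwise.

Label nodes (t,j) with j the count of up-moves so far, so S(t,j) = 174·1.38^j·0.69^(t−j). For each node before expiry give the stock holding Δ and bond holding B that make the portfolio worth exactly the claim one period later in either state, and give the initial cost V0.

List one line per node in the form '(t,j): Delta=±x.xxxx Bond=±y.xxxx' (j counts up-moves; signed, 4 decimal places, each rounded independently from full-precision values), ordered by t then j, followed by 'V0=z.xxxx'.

Under the risk-neutral measure, an up-move has probability p* = (R−d)/(u−d) = 0.5797 and values discount at R = 1.09.
At expiry t=2: V(2,0)=0.0000, V(2,1)=0.0000, V(2,2)=50.0000
  t=1,j=0: stock 120.0600 → up 165.6828 (V=0.0000), down 82.8414 (V=0.0000). Price 0.0000; hedge Δ=0.0000, bond B=0.0000.
  t=1,j=1: stock 240.1200 → up 331.3656 (V=50.0000), down 165.6828 (V=0.0000). Price 26.5922; hedge Δ=0.3018, bond B=-45.8716.
  t=0,j=0: stock 174.0000 → up 240.1200 (V=26.5922), down 120.0600 (V=0.0000). Price 14.1429; hedge Δ=0.2215, bond B=-24.3965.
Root portfolio cost Δ·174+B reproduces V0=14.1429.

(0,0): Delta=0.2215 Bond=-24.3965
(1,0): Delta=0.0000 Bond=0.0000
(1,1): Delta=0.3018 Bond=-45.8716
V0=14.1429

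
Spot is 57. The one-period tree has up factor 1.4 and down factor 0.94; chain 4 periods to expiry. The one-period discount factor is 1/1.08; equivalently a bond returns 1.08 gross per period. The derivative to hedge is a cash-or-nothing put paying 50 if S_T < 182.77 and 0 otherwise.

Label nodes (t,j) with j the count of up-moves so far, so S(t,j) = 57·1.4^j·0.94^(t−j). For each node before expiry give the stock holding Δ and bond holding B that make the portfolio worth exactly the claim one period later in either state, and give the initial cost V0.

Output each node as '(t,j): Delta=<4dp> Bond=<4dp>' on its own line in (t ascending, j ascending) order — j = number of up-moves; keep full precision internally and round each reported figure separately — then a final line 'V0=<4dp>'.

(0,0): Delta=-0.0427 Bond=38.8687
(1,0): Delta=0.0000 Bond=39.6916
(1,1): Delta=-0.1082 Bond=47.2045
(2,0): Delta=0.0000 Bond=42.8669
(2,1): Delta=0.0000 Bond=42.8669
(2,2): Delta=-0.2742 Bond=69.5271
(3,0): Delta=0.0000 Bond=46.2963
(3,1): Delta=0.0000 Bond=46.2963
(3,2): Delta=0.0000 Bond=46.2963
(3,3): Delta=-0.6949 Bond=140.9018
V0=36.4362

Risk-neutral probability p* = (R−d)/(u−d) = (1.08−0.94)/(1.4−0.94) = 0.3043.
Terminal payoffs: V(4,0)=50.0000, V(4,1)=50.0000, V(4,2)=50.0000, V(4,3)=50.0000, V(4,4)=0.0000
Node (3,0) S=47.3433: V=(p*·50.0000+(1−p*)·50.0000)/1.08=46.2963; Δ=(50.0000−50.0000)/(66.2806−44.5027)=0.0000; B=V−Δ·S=46.2963
Node (3,1) S=70.5113: V=(p*·50.0000+(1−p*)·50.0000)/1.08=46.2963; Δ=(50.0000−50.0000)/(98.7158−66.2806)=0.0000; B=V−Δ·S=46.2963
Node (3,2) S=105.0168: V=(p*·50.0000+(1−p*)·50.0000)/1.08=46.2963; Δ=(50.0000−50.0000)/(147.0235−98.7158)=0.0000; B=V−Δ·S=46.2963
Node (3,3) S=156.4080: V=(p*·0.0000+(1−p*)·50.0000)/1.08=32.2061; Δ=(0.0000−50.0000)/(218.9712−147.0235)=-0.6949; B=V−Δ·S=140.9018
Node (2,0) S=50.3652: V=(p*·46.2963+(1−p*)·46.2963)/1.08=42.8669; Δ=(46.2963−46.2963)/(70.5113−47.3433)=0.0000; B=V−Δ·S=42.8669
Node (2,1) S=75.0120: V=(p*·46.2963+(1−p*)·46.2963)/1.08=42.8669; Δ=(46.2963−46.2963)/(105.0168−70.5113)=0.0000; B=V−Δ·S=42.8669
Node (2,2) S=111.7200: V=(p*·32.2061+(1−p*)·46.2963)/1.08=38.8963; Δ=(32.2061−46.2963)/(156.4080−105.0168)=-0.2742; B=V−Δ·S=69.5271
Node (1,0) S=53.5800: V=(p*·42.8669+(1−p*)·42.8669)/1.08=39.6916; Δ=(42.8669−42.8669)/(75.0120−50.3652)=0.0000; B=V−Δ·S=39.6916
Node (1,1) S=79.8000: V=(p*·38.8963+(1−p*)·42.8669)/1.08=38.5727; Δ=(38.8963−42.8669)/(111.7200−75.0120)=-0.1082; B=V−Δ·S=47.2045
Node (0,0) S=57.0000: V=(p*·38.5727+(1−p*)·39.6916)/1.08=36.4362; Δ=(38.5727−39.6916)/(79.8000−53.5800)=-0.0427; B=V−Δ·S=38.8687
The time-0 hedge costs 36.4362, which is the no-arbitrage price.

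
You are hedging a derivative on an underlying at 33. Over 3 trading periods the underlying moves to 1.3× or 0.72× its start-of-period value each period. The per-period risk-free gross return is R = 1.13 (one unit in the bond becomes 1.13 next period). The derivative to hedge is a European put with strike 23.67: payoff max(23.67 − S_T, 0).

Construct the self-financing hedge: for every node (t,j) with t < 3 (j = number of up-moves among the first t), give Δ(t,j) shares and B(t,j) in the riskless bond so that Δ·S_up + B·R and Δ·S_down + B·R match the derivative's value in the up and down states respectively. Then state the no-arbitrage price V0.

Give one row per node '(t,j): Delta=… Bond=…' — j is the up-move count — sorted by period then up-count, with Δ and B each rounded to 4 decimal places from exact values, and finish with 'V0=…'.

(0,0): Delta=-0.0591 Bond=2.3302
(1,0): Delta=-0.2517 Bond=7.2085
(1,1): Delta=-0.0149 Bond=0.7361
(2,0): Delta=-1.0000 Bond=20.9469
(2,1): Delta=-0.0799 Bond=2.8377
(2,2): Delta=0.0000 Bond=0.0000
V0=0.3788

Since d<R<u, set p* = (R−d)/(u−d) = 0.7069; price each node as the discounted p*-expectation of its children.
Terminal payoffs: V(3,0)=11.3528, V(3,1)=1.4306, V(3,2)=0.0000, V(3,3)=0.0000
(2,0): S=17.1072. Δ = (V_up−V_dn)/(S_up−S_dn) = (1.4306−11.3528)/(22.2394−12.3172) = -1.0000. V = [p*·1.4306 + (1−p*)·11.3528]/1.13 = 3.8397. B = V − Δ·S = 20.9469.
(2,1): S=30.8880. Δ = (V_up−V_dn)/(S_up−S_dn) = (0.0000−1.4306)/(40.1544−22.2394) = -0.0799. V = [p*·0.0000 + (1−p*)·1.4306]/1.13 = 0.3711. B = V − Δ·S = 2.8377.
(2,2): S=55.7700. Δ = (V_up−V_dn)/(S_up−S_dn) = (0.0000−0.0000)/(72.5010−40.1544) = 0.0000. V = [p*·0.0000 + (1−p*)·0.0000]/1.13 = 0.0000. B = V − Δ·S = 0.0000.
(1,0): S=23.7600. Δ = (V_up−V_dn)/(S_up−S_dn) = (0.3711−3.8397)/(30.8880−17.1072) = -0.2517. V = [p*·0.3711 + (1−p*)·3.8397]/1.13 = 1.2281. B = V − Δ·S = 7.2085.
(1,1): S=42.9000. Δ = (V_up−V_dn)/(S_up−S_dn) = (0.0000−0.3711)/(55.7700−30.8880) = -0.0149. V = [p*·0.0000 + (1−p*)·0.3711]/1.13 = 0.0963. B = V − Δ·S = 0.7361.
(0,0): S=33.0000. Δ = (V_up−V_dn)/(S_up−S_dn) = (0.0963−1.2281)/(42.9000−23.7600) = -0.0591. V = [p*·0.0963 + (1−p*)·1.2281]/1.13 = 0.3788. B = V − Δ·S = 2.3302.
Each (Δ,B) replicates both successor values, so the strategy is self-financing and V0 is arbitrage-free.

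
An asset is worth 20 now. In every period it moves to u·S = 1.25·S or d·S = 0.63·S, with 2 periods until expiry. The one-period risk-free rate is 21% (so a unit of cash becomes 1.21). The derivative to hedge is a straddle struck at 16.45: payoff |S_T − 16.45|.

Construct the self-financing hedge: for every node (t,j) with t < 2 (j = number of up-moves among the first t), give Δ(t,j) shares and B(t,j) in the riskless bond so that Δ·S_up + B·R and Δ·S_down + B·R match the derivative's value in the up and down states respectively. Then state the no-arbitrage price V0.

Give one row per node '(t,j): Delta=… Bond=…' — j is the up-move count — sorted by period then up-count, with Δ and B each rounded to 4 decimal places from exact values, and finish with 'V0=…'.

Under the risk-neutral measure, an up-move has probability p* = (R−d)/(u−d) = 0.9355 and values discount at R = 1.21.
Terminal payoffs: V(2,0)=8.5120, V(2,1)=0.7000, V(2,2)=14.8000
Node (1,0) S=12.6000: V=(p*·0.7000+(1−p*)·8.5120)/1.21=0.9950; Δ=(0.7000−8.5120)/(15.7500−7.9380)=-1.0000; B=V−Δ·S=13.5950
Node (1,1) S=25.0000: V=(p*·14.8000+(1−p*)·0.7000)/1.21=11.4796; Δ=(14.8000−0.7000)/(31.2500−15.7500)=0.9097; B=V−Δ·S=-11.2623
Node (0,0) S=20.0000: V=(p*·11.4796+(1−p*)·0.9950)/1.21=8.9282; Δ=(11.4796−0.9950)/(25.0000−12.6000)=0.8455; B=V−Δ·S=-7.9823
Self-financing check: at every node Δ·S+B equals the discounted successor values.

(0,0): Delta=0.8455 Bond=-7.9823
(1,0): Delta=-1.0000 Bond=13.5950
(1,1): Delta=0.9097 Bond=-11.2623
V0=8.9282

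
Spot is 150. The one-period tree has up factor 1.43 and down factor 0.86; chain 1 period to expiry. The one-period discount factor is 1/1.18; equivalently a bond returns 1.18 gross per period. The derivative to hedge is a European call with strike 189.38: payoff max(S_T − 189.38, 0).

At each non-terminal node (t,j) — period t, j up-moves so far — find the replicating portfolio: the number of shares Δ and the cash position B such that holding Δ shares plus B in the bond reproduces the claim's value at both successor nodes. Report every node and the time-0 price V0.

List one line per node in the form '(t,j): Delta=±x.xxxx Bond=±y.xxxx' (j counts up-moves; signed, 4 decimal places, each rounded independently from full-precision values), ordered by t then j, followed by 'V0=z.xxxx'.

The replicating-portfolio and risk-neutral prices coincide; use p* = (1.18−0.86)/(1.43−0.86) = 0.5614 for the latter.
Terminal values V(1,·): V(1,0)=0.0000, V(1,1)=25.1200
(0,0): S=150.0000. Δ = (V_up−V_dn)/(S_up−S_dn) = (25.1200−0.0000)/(214.5000−129.0000) = 0.2938. V = [p*·25.1200 + (1−p*)·0.0000]/1.18 = 11.9512. B = V − Δ·S = -32.1189.
The time-0 hedge costs 11.9512, which is the no-arbitrage price.

(0,0): Delta=0.2938 Bond=-32.1189
V0=11.9512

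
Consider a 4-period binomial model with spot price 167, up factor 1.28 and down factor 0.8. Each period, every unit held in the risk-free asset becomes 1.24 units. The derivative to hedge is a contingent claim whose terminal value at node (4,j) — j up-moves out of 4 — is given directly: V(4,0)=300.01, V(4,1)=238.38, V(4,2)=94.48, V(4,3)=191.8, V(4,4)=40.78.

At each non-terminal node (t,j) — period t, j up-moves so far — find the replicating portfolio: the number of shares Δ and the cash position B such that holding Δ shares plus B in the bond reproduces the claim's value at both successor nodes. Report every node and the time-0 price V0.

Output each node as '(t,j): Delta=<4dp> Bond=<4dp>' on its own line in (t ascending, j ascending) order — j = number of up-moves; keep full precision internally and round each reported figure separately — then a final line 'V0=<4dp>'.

Since d<R<u, set p* = (R−d)/(u−d) = 0.9167; price each node as the discounted p*-expectation of its children.
At expiry t=4: V(4,0)=300.0100, V(4,1)=238.3800, V(4,2)=94.4800, V(4,3)=191.8000, V(4,4)=40.7800
Node (3,0) S=85.5040: V=(p*·238.3800+(1−p*)·300.0100)/1.24=196.3837; Δ=(238.3800−300.0100)/(109.4451−68.4032)=-1.5016; B=V−Δ·S=324.7796
Node (3,1) S=136.8064: V=(p*·94.4800+(1−p*)·238.3800)/1.24=85.8642; Δ=(94.4800−238.3800)/(175.1122−109.4451)=-2.1914; B=V−Δ·S=385.6559
Node (3,2) S=218.8902: V=(p*·191.8000+(1−p*)·94.4800)/1.24=148.1371; Δ=(191.8000−94.4800)/(280.1795−175.1122)=0.9263; B=V−Δ·S=-54.6129
Node (3,3) S=350.2244: V=(p*·40.7800+(1−p*)·191.8000)/1.24=43.0363; Δ=(40.7800−191.8000)/(448.2872−280.1795)=-0.8984; B=V−Δ·S=357.6613
Node (2,0) S=106.8800: V=(p*·85.8642+(1−p*)·196.3837)/1.24=76.6727; Δ=(85.8642−196.3837)/(136.8064−85.5040)=-2.1543; B=V−Δ·S=306.9217
Node (2,1) S=171.0080: V=(p*·148.1371+(1−p*)·85.8642)/1.24=115.2804; Δ=(148.1371−85.8642)/(218.8902−136.8064)=0.7586; B=V−Δ·S=-14.4547
Node (2,2) S=273.6128: V=(p*·43.0363+(1−p*)·148.1371)/1.24=41.7699; Δ=(43.0363−148.1371)/(350.2244−218.8902)=-0.8003; B=V−Δ·S=260.7299
Node (1,0) S=133.6000: V=(p*·115.2804+(1−p*)·76.6727)/1.24=90.3735; Δ=(115.2804−76.6727)/(171.0080−106.8800)=0.6020; B=V−Δ·S=9.9409
Node (1,1) S=213.7600: V=(p*·41.7699+(1−p*)·115.2804)/1.24=38.6256; Δ=(41.7699−115.2804)/(273.6128−171.0080)=-0.7164; B=V−Δ·S=191.7725
Node (0,0) S=167.0000: V=(p*·38.6256+(1−p*)·90.3735)/1.24=34.6274; Δ=(38.6256−90.3735)/(213.7600−133.6000)=-0.6456; B=V−Δ·S=142.4354
Each (Δ,B) replicates both successor values, so the strategy is self-financing and V0 is arbitrage-free.

(0,0): Delta=-0.6456 Bond=142.4354
(1,0): Delta=0.6020 Bond=9.9409
(1,1): Delta=-0.7164 Bond=191.7725
(2,0): Delta=-2.1543 Bond=306.9217
(2,1): Delta=0.7586 Bond=-14.4547
(2,2): Delta=-0.8003 Bond=260.7299
(3,0): Delta=-1.5016 Bond=324.7796
(3,1): Delta=-2.1914 Bond=385.6559
(3,2): Delta=0.9263 Bond=-54.6129
(3,3): Delta=-0.8984 Bond=357.6613
V0=34.6274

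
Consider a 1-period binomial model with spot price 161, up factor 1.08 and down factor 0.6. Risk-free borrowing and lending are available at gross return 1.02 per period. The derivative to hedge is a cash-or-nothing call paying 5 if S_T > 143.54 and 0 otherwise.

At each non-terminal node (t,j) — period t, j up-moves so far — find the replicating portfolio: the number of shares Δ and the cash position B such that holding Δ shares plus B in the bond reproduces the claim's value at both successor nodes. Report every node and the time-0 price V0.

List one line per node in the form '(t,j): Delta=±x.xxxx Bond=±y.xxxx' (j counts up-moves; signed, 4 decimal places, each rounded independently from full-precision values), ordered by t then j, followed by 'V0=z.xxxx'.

No-arbitrage ⇒ martingale measure with p* = (R−d)/(u−d) = 0.8750.
At expiry t=1: V(1,0)=0.0000, V(1,1)=5.0000
Node (0,0) S=161.0000: V=(p*·5.0000+(1−p*)·0.0000)/1.02=4.2892; Δ=(5.0000−0.0000)/(173.8800−96.6000)=0.0647; B=V−Δ·S=-6.1275
Each (Δ,B) replicates both successor values, so the strategy is self-financing and V0 is arbitrage-free.

(0,0): Delta=0.0647 Bond=-6.1275
V0=4.2892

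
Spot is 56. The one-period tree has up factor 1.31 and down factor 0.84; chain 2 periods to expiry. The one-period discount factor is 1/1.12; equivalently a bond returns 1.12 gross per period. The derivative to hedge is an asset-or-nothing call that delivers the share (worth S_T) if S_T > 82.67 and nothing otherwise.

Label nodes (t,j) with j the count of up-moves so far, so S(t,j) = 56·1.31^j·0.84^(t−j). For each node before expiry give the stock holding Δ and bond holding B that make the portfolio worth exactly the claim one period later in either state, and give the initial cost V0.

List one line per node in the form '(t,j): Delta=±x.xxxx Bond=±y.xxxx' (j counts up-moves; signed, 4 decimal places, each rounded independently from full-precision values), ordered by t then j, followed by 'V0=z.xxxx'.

The replicating-portfolio and risk-neutral prices coincide; use p* = (1.12−0.84)/(1.31−0.84) = 0.5957 for the latter.
Terminal values V(2,·): V(2,0)=0.0000, V(2,1)=0.0000, V(2,2)=96.1016
Node (1,0) S=47.0400: V=(p*·0.0000+(1−p*)·0.0000)/1.12=0.0000; Δ=(0.0000−0.0000)/(61.6224−39.5136)=0.0000; B=V−Δ·S=0.0000
Node (1,1) S=73.3600: V=(p*·96.1016+(1−p*)·0.0000)/1.12=51.1179; Δ=(96.1016−0.0000)/(96.1016−61.6224)=2.7872; B=V−Δ·S=-153.3536
Node (0,0) S=56.0000: V=(p*·51.1179+(1−p*)·0.0000)/1.12=27.1904; Δ=(51.1179−0.0000)/(73.3600−47.0400)=1.9422; B=V−Δ·S=-81.5711
Root portfolio cost Δ·56+B reproduces V0=27.1904.

(0,0): Delta=1.9422 Bond=-81.5711
(1,0): Delta=0.0000 Bond=0.0000
(1,1): Delta=2.7872 Bond=-153.3536
V0=27.1904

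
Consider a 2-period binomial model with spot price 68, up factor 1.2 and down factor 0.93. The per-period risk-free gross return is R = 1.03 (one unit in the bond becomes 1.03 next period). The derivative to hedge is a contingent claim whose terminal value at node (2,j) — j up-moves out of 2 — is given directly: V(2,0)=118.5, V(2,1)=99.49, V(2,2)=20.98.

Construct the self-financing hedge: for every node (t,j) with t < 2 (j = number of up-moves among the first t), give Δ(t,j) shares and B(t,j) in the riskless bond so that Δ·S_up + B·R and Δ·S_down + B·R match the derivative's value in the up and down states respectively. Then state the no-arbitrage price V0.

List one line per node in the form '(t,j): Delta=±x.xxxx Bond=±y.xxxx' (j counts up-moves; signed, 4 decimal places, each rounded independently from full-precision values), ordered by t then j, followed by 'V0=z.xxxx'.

(0,0): Delta=-2.1706 Bond=238.3292
(1,0): Delta=-1.1133 Bond=178.6203
(1,1): Delta=-3.5635 Bond=359.1392
V0=90.7311

The replicating-portfolio and risk-neutral prices coincide; use p* = (1.03−0.93)/(1.2−0.93) = 0.3704 for the latter.
At expiry t=2: V(2,0)=118.5000, V(2,1)=99.4900, V(2,2)=20.9800
  t=1,j=0: stock 63.2400 → up 75.8880 (V=99.4900), down 58.8132 (V=118.5000). Price 108.2129; hedge Δ=-1.1133, bond B=178.6203.
  t=1,j=1: stock 81.6000 → up 97.9200 (V=20.9800), down 75.8880 (V=99.4900). Price 68.3614; hedge Δ=-3.5635, bond B=359.1392.
  t=0,j=0: stock 68.0000 → up 81.6000 (V=68.3614), down 63.2400 (V=108.2129). Price 90.7311; hedge Δ=-2.1706, bond B=238.3292.
The time-0 hedge costs 90.7311, which is the no-arbitrage price.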